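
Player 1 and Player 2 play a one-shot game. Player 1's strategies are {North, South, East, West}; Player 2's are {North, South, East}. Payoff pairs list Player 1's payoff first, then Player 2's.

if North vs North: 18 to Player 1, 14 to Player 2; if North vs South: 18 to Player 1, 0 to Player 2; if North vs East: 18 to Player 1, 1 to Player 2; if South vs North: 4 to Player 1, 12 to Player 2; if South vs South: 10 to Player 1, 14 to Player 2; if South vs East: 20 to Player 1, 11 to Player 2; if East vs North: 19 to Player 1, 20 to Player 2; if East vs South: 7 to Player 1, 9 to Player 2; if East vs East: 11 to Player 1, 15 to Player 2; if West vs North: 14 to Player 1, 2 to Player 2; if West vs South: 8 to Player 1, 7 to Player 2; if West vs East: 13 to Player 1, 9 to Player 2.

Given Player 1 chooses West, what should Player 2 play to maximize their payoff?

East

With Player 1 fixed at West, Player 2's payoffs are: North → 2, South → 7, East → 9.
The maximum is 9, achieved by East.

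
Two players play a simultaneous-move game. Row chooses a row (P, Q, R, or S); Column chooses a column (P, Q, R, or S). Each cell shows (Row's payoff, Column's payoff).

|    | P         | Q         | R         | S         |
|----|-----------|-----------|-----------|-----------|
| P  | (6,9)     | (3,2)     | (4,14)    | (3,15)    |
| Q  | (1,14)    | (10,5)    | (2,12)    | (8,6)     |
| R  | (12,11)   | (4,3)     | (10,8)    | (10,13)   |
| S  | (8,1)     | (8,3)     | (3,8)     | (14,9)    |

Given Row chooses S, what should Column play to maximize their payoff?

With Row fixed at S, Column's payoffs are: P → 1, Q → 3, R → 8, S → 9.
The maximum is 9, achieved by S.

S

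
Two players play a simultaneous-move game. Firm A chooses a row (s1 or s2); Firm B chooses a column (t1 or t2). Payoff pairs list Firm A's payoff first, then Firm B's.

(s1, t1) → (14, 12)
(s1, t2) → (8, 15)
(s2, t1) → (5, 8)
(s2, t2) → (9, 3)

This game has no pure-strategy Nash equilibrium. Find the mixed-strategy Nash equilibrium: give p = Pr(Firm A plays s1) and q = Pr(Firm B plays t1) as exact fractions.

p = 5/8, q = 1/10

In a mixed NE each player is indifferent between their pure strategies, so the opponent's mix sets the indifference.
Firm B indifferent between t1 and t2: p·12 + (1−p)·8 = p·15 + (1−p)·3 ⟹ 8 + 4p = 3 + 12p ⟹ p = 5/8.
Firm A indifferent between s1 and s2: q·14 + (1−q)·8 = q·5 + (1−q)·9 ⟹ 8 + 6q = 9 + (-4)q ⟹ q = 1/10.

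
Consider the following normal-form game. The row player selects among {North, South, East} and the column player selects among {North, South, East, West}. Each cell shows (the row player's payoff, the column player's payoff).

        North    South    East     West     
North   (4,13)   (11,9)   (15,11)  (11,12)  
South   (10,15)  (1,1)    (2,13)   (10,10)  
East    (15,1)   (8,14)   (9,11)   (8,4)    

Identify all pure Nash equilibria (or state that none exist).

No pure-strategy Nash equilibrium

Find each player's best response to every opponent strategy; NE are the intersections.
The row player's best responses — vs North: East (payoff 15); vs South: North (payoff 11); vs East: North (payoff 15); vs West: North (payoff 11).
The column player's best responses — vs North: North (payoff 13); vs South: North (payoff 15); vs East: South (payoff 14).
No cell has both players best-responding. For instance, the row player's best reply to East is North, but against North the column player prefers North over East.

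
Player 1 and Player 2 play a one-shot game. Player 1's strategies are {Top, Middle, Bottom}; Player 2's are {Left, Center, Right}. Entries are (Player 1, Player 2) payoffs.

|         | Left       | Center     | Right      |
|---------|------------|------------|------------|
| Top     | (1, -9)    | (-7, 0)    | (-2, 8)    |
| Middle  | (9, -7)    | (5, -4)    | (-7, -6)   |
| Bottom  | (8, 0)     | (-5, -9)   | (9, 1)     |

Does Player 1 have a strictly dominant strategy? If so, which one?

Check whether one of Player 1's strategies beats all alternatives regardless of what the opponent does.
Top is not dominant: against Left, Middle gives 9 > 1.
Middle is not dominant: against Right, Top gives -2 > -7.
Bottom is not dominant: against Left, Middle gives 9 > 8.
No single strategy is best against every opponent action.

None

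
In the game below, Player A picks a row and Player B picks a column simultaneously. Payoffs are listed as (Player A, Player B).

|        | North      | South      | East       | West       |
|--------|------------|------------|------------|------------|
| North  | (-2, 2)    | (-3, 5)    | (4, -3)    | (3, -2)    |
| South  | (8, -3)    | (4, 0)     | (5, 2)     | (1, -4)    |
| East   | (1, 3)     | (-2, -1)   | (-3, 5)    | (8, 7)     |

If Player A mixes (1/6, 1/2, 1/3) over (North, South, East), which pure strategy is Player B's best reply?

East

Compute Player B's expected payoff from each pure strategy against the given mix.
North: (1/6)·2 + (1/2)·(-3) + (1/3)·3 = -1/6
South: (1/6)·5 + (1/2)·0 + (1/3)·(-1) = 1/2
East: (1/6)·(-3) + (1/2)·2 + (1/3)·5 = 13/6
West: (1/6)·(-2) + (1/2)·(-4) + (1/3)·7 = 0
Highest expected payoff is 13/6, from East.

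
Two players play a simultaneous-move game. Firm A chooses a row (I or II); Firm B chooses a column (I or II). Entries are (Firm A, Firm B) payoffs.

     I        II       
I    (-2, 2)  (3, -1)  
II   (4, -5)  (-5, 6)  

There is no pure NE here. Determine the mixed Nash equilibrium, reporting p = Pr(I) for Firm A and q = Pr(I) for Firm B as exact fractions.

In a mixed NE each player is indifferent between their pure strategies, so the opponent's mix sets the indifference.
Firm B indifferent between I and II: p·2 + (1−p)·(-5) = p·(-1) + (1−p)·6 ⟹ (-5) + 7p = 6 + (-7)p ⟹ p = 11/14.
Firm A indifferent between I and II: q·(-2) + (1−q)·3 = q·4 + (1−q)·(-5) ⟹ 3 + (-5)q = (-5) + 9q ⟹ q = 4/7.

p = 11/14, q = 4/7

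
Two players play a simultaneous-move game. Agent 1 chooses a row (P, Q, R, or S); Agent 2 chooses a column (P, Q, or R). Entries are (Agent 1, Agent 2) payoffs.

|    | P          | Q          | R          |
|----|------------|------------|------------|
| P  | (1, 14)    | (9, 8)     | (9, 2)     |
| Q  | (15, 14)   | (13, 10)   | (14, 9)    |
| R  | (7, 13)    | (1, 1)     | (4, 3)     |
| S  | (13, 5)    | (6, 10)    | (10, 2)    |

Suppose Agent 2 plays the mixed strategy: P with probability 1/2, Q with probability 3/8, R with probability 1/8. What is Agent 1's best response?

Q

Compute Agent 1's expected payoff from each pure strategy against the given mix.
P: (1/2)·1 + (3/8)·9 + (1/8)·9 = 5
Q: (1/2)·15 + (3/8)·13 + (1/8)·14 = 113/8
R: (1/2)·7 + (3/8)·1 + (1/8)·4 = 35/8
S: (1/2)·13 + (3/8)·6 + (1/8)·10 = 10
Highest expected payoff is 113/8, from Q.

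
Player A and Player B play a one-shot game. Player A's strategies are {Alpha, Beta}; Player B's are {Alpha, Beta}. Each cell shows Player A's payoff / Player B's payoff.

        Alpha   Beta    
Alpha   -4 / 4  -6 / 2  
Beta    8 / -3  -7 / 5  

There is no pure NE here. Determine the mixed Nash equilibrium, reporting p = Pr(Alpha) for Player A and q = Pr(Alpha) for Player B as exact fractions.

p = 4/5, q = 1/13

Each player's mixing probability is pinned down by making the *other* player indifferent.
Player B indifferent between Alpha and Beta: p·4 + (1−p)·(-3) = p·2 + (1−p)·5 ⟹ (-3) + 7p = 5 + (-3)p ⟹ p = 4/5.
Player A indifferent between Alpha and Beta: q·(-4) + (1−q)·(-6) = q·8 + (1−q)·(-7) ⟹ (-6) + 2q = (-7) + 15q ⟹ q = 1/13.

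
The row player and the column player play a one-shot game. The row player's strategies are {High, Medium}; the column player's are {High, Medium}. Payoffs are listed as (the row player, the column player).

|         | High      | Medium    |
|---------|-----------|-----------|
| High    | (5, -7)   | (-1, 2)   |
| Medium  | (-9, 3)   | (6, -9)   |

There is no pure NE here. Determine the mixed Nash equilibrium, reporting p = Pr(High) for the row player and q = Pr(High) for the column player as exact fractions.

p = 4/7, q = 1/3

In a mixed NE each player is indifferent between their pure strategies, so the opponent's mix sets the indifference.
The column player indifferent between High and Medium: p·(-7) + (1−p)·3 = p·2 + (1−p)·(-9) ⟹ 3 + (-10)p = (-9) + 11p ⟹ p = 4/7.
The row player indifferent between High and Medium: q·5 + (1−q)·(-1) = q·(-9) + (1−q)·6 ⟹ (-1) + 6q = 6 + (-15)q ⟹ q = 1/3.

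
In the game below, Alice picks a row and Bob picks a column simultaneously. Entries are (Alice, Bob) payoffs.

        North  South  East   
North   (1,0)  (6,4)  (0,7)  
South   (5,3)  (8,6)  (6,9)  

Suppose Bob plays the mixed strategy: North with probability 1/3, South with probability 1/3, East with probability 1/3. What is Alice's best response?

South

Alice's best reply maximizes expected payoff against the mix.
North: (1/3)·1 + (1/3)·6 + (1/3)·0 = 7/3
South: (1/3)·5 + (1/3)·8 + (1/3)·6 = 19/3
Highest expected payoff is 19/3, from South.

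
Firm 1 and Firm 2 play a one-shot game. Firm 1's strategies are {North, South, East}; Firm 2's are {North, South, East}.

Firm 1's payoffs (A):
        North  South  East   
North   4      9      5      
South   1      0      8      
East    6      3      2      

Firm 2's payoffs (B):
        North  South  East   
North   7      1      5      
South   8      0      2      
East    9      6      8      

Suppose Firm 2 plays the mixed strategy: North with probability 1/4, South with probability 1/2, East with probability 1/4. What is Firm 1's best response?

North

Compute Firm 1's expected payoff from each pure strategy against the given mix.
North: (1/4)·4 + (1/2)·9 + (1/4)·5 = 27/4
South: (1/4)·1 + (1/2)·0 + (1/4)·8 = 9/4
East: (1/4)·6 + (1/2)·3 + (1/4)·2 = 7/2
Highest expected payoff is 27/4, from North.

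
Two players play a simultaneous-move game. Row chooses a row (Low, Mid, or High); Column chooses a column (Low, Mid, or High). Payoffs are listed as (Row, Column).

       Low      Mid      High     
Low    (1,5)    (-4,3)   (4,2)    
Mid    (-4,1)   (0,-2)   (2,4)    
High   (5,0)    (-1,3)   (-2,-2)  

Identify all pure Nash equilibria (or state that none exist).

None

Find each player's best response to every opponent strategy; NE are the intersections.
Row's best responses — vs Low: High (payoff 5); vs Mid: Mid (payoff 0); vs High: Low (payoff 4).
Column's best responses — vs Low: Low (payoff 5); vs Mid: High (payoff 4); vs High: Mid (payoff 3).
No cell has both players best-responding. For instance, Row's best reply to Mid is Mid, but against Mid Column prefers High over Mid.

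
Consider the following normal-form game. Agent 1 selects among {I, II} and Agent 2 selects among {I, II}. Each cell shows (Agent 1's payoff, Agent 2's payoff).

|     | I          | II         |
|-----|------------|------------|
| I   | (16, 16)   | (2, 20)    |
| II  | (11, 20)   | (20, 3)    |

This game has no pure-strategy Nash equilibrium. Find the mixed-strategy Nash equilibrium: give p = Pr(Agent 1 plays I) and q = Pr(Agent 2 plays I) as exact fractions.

p = 17/21, q = 18/23

Each player's mixing probability is pinned down by making the *other* player indifferent.
Agent 2 indifferent between I and II: p·16 + (1−p)·20 = p·20 + (1−p)·3 ⟹ 20 + (-4)p = 3 + 17p ⟹ p = 17/21.
Agent 1 indifferent between I and II: q·16 + (1−q)·2 = q·11 + (1−q)·20 ⟹ 2 + 14q = 20 + (-9)q ⟹ q = 18/23.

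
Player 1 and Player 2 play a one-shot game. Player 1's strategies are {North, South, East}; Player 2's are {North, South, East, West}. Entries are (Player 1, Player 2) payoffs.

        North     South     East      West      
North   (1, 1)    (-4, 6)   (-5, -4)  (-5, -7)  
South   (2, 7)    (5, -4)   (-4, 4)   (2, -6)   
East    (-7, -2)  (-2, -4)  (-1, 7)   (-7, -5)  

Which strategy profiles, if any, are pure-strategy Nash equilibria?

A profile is a Nash equilibrium when each player is best-responding to the other.
Player 1's best responses — vs North: South (payoff 2); vs South: South (payoff 5); vs East: East (payoff -1); vs West: South (payoff 2).
Player 2's best responses — vs North: South (payoff 6); vs South: North (payoff 7); vs East: East (payoff 7).
Mutual best responses occur at (South, North) and (East, East); at each, neither player gains by switching.

(South, North) and (East, East)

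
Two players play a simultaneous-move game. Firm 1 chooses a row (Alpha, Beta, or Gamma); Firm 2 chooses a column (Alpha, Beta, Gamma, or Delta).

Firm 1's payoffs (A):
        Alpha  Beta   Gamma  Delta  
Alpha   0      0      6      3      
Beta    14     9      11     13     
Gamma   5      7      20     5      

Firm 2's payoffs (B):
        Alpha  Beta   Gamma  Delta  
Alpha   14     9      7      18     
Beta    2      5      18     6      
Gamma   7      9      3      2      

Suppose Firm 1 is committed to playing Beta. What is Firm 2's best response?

Gamma

With Firm 1 fixed at Beta, Firm 2's payoffs are: Alpha → 2, Beta → 5, Gamma → 18, Delta → 6.
The maximum is 18, achieved by Gamma.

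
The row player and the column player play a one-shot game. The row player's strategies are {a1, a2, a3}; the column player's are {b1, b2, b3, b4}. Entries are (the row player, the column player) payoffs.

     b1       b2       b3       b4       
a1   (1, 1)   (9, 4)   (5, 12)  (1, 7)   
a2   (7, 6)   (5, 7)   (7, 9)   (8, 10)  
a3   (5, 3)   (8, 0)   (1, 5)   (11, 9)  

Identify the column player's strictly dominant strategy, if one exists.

A strategy is strictly dominant if it gives the column player a strictly higher payoff than every other strategy, against every choice by the opponent.
b1 is not dominant: against a1, b2 gives 4 > 1.
b2 is not dominant: against a1, b3 gives 12 > 4.
b3 is not dominant: against a2, b4 gives 10 > 9.
b4 is not dominant: against a1, b3 gives 12 > 7.
No single strategy is best against every opponent action.

None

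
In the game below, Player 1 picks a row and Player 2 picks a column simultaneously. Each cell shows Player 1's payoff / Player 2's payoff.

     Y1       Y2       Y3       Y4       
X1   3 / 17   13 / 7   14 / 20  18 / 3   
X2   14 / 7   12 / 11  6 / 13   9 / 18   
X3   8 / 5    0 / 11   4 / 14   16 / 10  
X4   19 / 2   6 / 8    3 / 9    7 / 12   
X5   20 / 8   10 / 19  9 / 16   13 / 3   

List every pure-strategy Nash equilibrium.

(X1, Y3)

Find each player's best response to every opponent strategy; NE are the intersections.
Player 1's best responses — vs Y1: X5 (payoff 20); vs Y2: X1 (payoff 13); vs Y3: X1 (payoff 14); vs Y4: X1 (payoff 18).
Player 2's best responses — vs X1: Y3 (payoff 20); vs X2: Y4 (payoff 18); vs X3: Y3 (payoff 14); vs X4: Y4 (payoff 12); vs X5: Y2 (payoff 19).
The only mutual best response is (X1, Y3); neither player gains by switching there.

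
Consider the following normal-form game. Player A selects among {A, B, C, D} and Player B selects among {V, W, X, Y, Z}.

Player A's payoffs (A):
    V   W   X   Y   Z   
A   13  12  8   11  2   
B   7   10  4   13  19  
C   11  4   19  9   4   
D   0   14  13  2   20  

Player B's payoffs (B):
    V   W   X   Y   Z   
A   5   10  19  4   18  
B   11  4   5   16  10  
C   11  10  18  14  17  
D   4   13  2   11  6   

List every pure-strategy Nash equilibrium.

Find each player's best response to every opponent strategy; NE are the intersections.
Player A's best responses — vs V: A (payoff 13); vs W: D (payoff 14); vs X: C (payoff 19); vs Y: B (payoff 13); vs Z: D (payoff 20).
Player B's best responses — vs A: X (payoff 19); vs B: Y (payoff 16); vs C: X (payoff 18); vs D: W (payoff 13).
Mutual best responses occur at (B, Y), (C, X), and (D, W); at each, neither player gains by switching.

(B, Y), (C, X), and (D, W)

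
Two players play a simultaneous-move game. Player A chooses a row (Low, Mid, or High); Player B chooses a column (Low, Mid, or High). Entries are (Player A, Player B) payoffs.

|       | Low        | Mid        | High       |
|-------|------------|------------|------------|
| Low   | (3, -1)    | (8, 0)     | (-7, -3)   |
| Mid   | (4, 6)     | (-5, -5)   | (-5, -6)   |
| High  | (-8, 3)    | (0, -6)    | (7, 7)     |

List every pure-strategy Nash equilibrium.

Find each player's best response to every opponent strategy; NE are the intersections.
Player A's best responses — vs Low: Mid (payoff 4); vs Mid: Low (payoff 8); vs High: High (payoff 7).
Player B's best responses — vs Low: Mid (payoff 0); vs Mid: Low (payoff 6); vs High: High (payoff 7).
Mutual best responses occur at (Low, Mid), (Mid, Low), and (High, High); at each, neither player gains by switching.

(Low, Mid), (Mid, Low), and (High, High)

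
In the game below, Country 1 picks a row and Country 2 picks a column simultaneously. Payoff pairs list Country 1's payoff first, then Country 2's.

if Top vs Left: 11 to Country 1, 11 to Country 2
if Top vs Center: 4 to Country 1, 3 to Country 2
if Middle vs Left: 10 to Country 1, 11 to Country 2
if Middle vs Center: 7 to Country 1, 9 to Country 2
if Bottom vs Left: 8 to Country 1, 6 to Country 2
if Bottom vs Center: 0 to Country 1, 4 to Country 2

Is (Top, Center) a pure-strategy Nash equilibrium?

Holding Country 2 at Center: Country 1 gets 4 from Top but could get 7 by switching to Middle. Country 1 has a profitable deviation.

No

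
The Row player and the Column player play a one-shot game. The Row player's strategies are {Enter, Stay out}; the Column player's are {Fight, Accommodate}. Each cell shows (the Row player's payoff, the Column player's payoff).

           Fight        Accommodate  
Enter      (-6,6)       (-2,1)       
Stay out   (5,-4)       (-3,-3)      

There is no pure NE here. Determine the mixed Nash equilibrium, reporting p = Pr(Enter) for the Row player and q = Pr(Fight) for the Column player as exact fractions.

p = 1/6, q = 1/12

In a mixed NE each player is indifferent between their pure strategies, so the opponent's mix sets the indifference.
The Column player indifferent between Fight and Accommodate: p·6 + (1−p)·(-4) = p·1 + (1−p)·(-3) ⟹ (-4) + 10p = (-3) + 4p ⟹ p = 1/6.
The Row player indifferent between Enter and Stay out: q·(-6) + (1−q)·(-2) = q·5 + (1−q)·(-3) ⟹ (-2) + (-4)q = (-3) + 8q ⟹ q = 1/12.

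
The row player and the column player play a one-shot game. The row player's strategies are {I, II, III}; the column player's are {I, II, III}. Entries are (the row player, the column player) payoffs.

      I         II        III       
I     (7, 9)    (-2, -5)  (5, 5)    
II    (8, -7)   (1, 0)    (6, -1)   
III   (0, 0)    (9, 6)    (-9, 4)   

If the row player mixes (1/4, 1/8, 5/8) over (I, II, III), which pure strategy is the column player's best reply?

The column player's best reply maximizes expected payoff against the mix.
I: (1/4)·9 + (1/8)·(-7) + (5/8)·0 = 11/8
II: (1/4)·(-5) + (1/8)·0 + (5/8)·6 = 5/2
III: (1/4)·5 + (1/8)·(-1) + (5/8)·4 = 29/8
Highest expected payoff is 29/8, from III.

III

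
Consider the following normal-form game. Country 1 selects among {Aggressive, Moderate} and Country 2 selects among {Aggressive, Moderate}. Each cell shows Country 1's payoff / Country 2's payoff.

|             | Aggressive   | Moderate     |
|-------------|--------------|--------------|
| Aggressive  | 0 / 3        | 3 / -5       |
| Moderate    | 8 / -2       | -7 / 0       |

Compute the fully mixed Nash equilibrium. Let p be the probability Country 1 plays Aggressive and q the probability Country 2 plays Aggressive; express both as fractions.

Each player's mixing probability is pinned down by making the *other* player indifferent.
Country 2 indifferent between Aggressive and Moderate: p·3 + (1−p)·(-2) = p·(-5) + (1−p)·0 ⟹ (-2) + 5p = 0 + (-5)p ⟹ p = 1/5.
Country 1 indifferent between Aggressive and Moderate: q·0 + (1−q)·3 = q·8 + (1−q)·(-7) ⟹ 3 + (-3)q = (-7) + 15q ⟹ q = 5/9.

p = 1/5, q = 5/9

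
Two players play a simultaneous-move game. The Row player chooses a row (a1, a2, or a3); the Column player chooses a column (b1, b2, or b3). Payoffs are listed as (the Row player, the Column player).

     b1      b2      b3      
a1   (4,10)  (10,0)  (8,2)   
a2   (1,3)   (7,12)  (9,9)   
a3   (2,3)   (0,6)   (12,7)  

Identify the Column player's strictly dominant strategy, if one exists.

No strictly dominant strategy

A strategy is strictly dominant if it gives the Column player a strictly higher payoff than every other strategy, against every choice by the opponent.
b1 is not dominant: against a2, b2 gives 12 > 3.
b2 is not dominant: against a1, b1 gives 10 > 0.
b3 is not dominant: against a1, b1 gives 10 > 2.
No single strategy is best against every opponent action.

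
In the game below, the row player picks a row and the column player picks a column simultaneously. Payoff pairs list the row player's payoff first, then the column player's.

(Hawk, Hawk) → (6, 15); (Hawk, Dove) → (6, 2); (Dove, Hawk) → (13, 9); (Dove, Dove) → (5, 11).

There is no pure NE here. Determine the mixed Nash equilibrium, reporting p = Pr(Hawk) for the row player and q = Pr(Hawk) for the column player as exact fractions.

Each player's mixing probability is pinned down by making the *other* player indifferent.
The column player indifferent between Hawk and Dove: p·15 + (1−p)·9 = p·2 + (1−p)·11 ⟹ 9 + 6p = 11 + (-9)p ⟹ p = 2/15.
The row player indifferent between Hawk and Dove: q·6 + (1−q)·6 = q·13 + (1−q)·5 ⟹ 6 + 0q = 5 + 8q ⟹ q = 1/8.

p = 2/15, q = 1/8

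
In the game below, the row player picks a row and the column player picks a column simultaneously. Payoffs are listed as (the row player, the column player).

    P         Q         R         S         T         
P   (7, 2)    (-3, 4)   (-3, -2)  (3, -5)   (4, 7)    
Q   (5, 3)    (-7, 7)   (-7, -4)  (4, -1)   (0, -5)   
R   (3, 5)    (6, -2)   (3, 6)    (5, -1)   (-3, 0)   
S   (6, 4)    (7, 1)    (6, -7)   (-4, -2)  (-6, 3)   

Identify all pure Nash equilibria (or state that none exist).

Find each player's best response to every opponent strategy; NE are the intersections.
The row player's best responses — vs P: P (payoff 7); vs Q: S (payoff 7); vs R: S (payoff 6); vs S: R (payoff 5); vs T: P (payoff 4).
The column player's best responses — vs P: T (payoff 7); vs Q: Q (payoff 7); vs R: R (payoff 6); vs S: P (payoff 4).
The only mutual best response is (P, T); neither player gains by switching there.

(P, T)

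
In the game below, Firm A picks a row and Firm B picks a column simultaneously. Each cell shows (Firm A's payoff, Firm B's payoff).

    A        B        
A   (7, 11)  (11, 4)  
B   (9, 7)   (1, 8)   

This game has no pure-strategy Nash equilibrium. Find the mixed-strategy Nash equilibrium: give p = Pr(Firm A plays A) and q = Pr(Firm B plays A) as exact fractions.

Each player's mixing probability is pinned down by making the *other* player indifferent.
Firm B indifferent between A and B: p·11 + (1−p)·7 = p·4 + (1−p)·8 ⟹ 7 + 4p = 8 + (-4)p ⟹ p = 1/8.
Firm A indifferent between A and B: q·7 + (1−q)·11 = q·9 + (1−q)·1 ⟹ 11 + (-4)q = 1 + 8q ⟹ q = 5/6.

p = 1/8, q = 5/6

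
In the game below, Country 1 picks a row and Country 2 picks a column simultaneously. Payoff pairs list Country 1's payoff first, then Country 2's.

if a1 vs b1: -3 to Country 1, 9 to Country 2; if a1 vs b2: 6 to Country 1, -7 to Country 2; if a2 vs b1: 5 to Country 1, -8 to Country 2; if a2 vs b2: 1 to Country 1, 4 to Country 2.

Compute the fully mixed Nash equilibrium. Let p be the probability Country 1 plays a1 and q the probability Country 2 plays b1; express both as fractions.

p = 3/7, q = 5/13

In a mixed NE each player is indifferent between their pure strategies, so the opponent's mix sets the indifference.
Country 2 indifferent between b1 and b2: p·9 + (1−p)·(-8) = p·(-7) + (1−p)·4 ⟹ (-8) + 17p = 4 + (-11)p ⟹ p = 3/7.
Country 1 indifferent between a1 and a2: q·(-3) + (1−q)·6 = q·5 + (1−q)·1 ⟹ 6 + (-9)q = 1 + 4q ⟹ q = 5/13.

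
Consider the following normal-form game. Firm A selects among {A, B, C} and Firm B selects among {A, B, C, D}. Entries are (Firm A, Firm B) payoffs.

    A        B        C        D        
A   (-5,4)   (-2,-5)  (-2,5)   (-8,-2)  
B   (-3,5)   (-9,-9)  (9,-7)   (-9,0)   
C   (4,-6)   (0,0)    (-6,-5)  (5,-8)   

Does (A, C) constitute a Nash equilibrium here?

Holding Firm B at C: Firm A gets -2 from A but could get 9 by switching to B. Firm A has a profitable deviation.

No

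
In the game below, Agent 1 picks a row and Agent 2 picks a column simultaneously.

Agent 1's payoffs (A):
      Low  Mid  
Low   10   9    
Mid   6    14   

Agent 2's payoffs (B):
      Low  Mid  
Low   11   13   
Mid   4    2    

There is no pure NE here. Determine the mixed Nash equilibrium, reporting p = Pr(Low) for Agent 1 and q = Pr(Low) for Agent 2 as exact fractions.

Each player's mixing probability is pinned down by making the *other* player indifferent.
Agent 2 indifferent between Low and Mid: p·11 + (1−p)·4 = p·13 + (1−p)·2 ⟹ 4 + 7p = 2 + 11p ⟹ p = 1/2.
Agent 1 indifferent between Low and Mid: q·10 + (1−q)·9 = q·6 + (1−q)·14 ⟹ 9 + 1q = 14 + (-8)q ⟹ q = 5/9.

p = 1/2, q = 5/9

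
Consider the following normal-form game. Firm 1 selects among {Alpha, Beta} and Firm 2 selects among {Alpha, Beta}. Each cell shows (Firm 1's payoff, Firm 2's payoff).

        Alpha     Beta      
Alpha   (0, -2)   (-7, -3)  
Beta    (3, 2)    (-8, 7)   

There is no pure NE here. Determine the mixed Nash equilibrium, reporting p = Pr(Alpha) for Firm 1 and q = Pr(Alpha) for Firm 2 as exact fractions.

p = 5/6, q = 1/4

In a mixed NE each player is indifferent between their pure strategies, so the opponent's mix sets the indifference.
Firm 2 indifferent between Alpha and Beta: p·(-2) + (1−p)·2 = p·(-3) + (1−p)·7 ⟹ 2 + (-4)p = 7 + (-10)p ⟹ p = 5/6.
Firm 1 indifferent between Alpha and Beta: q·0 + (1−q)·(-7) = q·3 + (1−q)·(-8) ⟹ (-7) + 7q = (-8) + 11q ⟹ q = 1/4.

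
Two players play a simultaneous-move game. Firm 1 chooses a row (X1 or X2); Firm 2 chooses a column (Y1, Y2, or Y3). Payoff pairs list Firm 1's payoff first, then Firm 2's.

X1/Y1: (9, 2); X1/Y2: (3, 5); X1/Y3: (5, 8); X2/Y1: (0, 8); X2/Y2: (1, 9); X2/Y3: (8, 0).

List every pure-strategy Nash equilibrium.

There is no pure-strategy Nash equilibrium

Find each player's best response to every opponent strategy; NE are the intersections.
Firm 1's best responses — vs Y1: X1 (payoff 9); vs Y2: X1 (payoff 3); vs Y3: X2 (payoff 8).
Firm 2's best responses — vs X1: Y3 (payoff 8); vs X2: Y2 (payoff 9).
No cell has both players best-responding. For instance, Firm 1's best reply to Y1 is X1, but against X1 Firm 2 prefers Y3 over Y1.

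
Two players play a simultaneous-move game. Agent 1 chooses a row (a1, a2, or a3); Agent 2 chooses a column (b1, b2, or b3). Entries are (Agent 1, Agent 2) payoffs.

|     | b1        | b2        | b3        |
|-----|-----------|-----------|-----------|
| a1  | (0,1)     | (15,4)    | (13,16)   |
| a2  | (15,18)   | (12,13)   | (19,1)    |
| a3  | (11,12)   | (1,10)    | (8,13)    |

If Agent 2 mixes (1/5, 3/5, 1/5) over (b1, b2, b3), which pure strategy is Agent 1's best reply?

a2

Agent 1's best reply maximizes expected payoff against the mix.
a1: (1/5)·0 + (3/5)·15 + (1/5)·13 = 58/5
a2: (1/5)·15 + (3/5)·12 + (1/5)·19 = 14
a3: (1/5)·11 + (3/5)·1 + (1/5)·8 = 22/5
Highest expected payoff is 14, from a2.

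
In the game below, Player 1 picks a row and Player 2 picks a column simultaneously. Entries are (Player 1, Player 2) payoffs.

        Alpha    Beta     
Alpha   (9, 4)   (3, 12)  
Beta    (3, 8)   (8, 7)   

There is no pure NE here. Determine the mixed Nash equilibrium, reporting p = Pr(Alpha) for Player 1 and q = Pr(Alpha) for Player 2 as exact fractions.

p = 1/9, q = 5/11

Each player's mixing probability is pinned down by making the *other* player indifferent.
Player 2 indifferent between Alpha and Beta: p·4 + (1−p)·8 = p·12 + (1−p)·7 ⟹ 8 + (-4)p = 7 + 5p ⟹ p = 1/9.
Player 1 indifferent between Alpha and Beta: q·9 + (1−q)·3 = q·3 + (1−q)·8 ⟹ 3 + 6q = 8 + (-5)q ⟹ q = 5/11.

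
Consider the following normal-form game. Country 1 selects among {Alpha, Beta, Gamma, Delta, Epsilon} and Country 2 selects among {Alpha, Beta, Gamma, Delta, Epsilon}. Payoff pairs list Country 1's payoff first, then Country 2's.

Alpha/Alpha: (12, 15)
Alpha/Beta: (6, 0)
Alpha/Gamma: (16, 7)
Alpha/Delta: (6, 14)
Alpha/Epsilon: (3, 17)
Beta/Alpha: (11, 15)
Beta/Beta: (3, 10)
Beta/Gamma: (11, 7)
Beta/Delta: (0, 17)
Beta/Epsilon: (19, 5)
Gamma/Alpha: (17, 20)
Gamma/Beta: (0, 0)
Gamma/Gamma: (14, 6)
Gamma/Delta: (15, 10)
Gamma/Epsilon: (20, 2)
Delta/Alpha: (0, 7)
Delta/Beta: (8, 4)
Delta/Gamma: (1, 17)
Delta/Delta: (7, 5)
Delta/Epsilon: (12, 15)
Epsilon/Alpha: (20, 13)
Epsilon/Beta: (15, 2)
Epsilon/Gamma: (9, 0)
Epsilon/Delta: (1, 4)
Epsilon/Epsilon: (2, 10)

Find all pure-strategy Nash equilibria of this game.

A profile is a Nash equilibrium when each player is best-responding to the other.
Country 1's best responses — vs Alpha: Epsilon (payoff 20); vs Beta: Epsilon (payoff 15); vs Gamma: Alpha (payoff 16); vs Delta: Gamma (payoff 15); vs Epsilon: Gamma (payoff 20).
Country 2's best responses — vs Alpha: Epsilon (payoff 17); vs Beta: Delta (payoff 17); vs Gamma: Alpha (payoff 20); vs Delta: Gamma (payoff 17); vs Epsilon: Alpha (payoff 13).
The only mutual best response is (Epsilon, Alpha); neither player gains by switching there.

(Epsilon, Alpha)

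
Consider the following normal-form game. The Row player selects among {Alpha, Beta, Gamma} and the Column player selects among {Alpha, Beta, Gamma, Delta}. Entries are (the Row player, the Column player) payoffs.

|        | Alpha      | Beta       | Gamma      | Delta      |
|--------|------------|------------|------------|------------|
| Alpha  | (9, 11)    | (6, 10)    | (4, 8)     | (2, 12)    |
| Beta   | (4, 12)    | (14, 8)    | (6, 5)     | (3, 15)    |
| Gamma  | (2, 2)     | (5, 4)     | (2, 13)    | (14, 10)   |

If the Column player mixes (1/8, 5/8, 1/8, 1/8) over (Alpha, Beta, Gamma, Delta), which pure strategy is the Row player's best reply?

Compute the Row player's expected payoff from each pure strategy against the given mix.
Alpha: (1/8)·9 + (5/8)·6 + (1/8)·4 + (1/8)·2 = 45/8
Beta: (1/8)·4 + (5/8)·14 + (1/8)·6 + (1/8)·3 = 83/8
Gamma: (1/8)·2 + (5/8)·5 + (1/8)·2 + (1/8)·14 = 43/8
Highest expected payoff is 83/8, from Beta.

Beta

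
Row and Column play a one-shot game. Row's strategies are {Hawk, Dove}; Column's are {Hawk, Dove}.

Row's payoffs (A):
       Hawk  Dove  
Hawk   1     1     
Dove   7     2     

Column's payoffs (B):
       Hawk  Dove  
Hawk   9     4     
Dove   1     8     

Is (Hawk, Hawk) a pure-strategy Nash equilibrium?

Holding Column at Hawk: Row gets 1 from Hawk but could get 7 by switching to Dove. Row has a profitable deviation.

No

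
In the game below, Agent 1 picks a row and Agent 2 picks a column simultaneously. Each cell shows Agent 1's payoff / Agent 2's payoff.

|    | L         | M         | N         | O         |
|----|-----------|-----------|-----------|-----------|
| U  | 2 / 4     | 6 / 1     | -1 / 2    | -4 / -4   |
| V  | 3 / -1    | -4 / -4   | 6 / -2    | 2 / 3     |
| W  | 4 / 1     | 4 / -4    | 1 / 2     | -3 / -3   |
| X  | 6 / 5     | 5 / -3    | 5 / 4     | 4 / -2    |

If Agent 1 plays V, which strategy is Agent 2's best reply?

With Agent 1 fixed at V, Agent 2's payoffs are: L → -1, M → -4, N → -2, O → 3.
The maximum is 3, achieved by O.

O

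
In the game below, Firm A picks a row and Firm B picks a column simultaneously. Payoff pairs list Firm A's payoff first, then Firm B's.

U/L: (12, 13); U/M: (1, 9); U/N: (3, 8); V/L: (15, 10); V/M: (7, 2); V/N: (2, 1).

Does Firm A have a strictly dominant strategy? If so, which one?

A strategy is strictly dominant if it gives Firm A a strictly higher payoff than every other strategy, against every choice by the opponent.
U is not dominant: against L, V gives 15 > 12.
V is not dominant: against N, U gives 3 > 2.
No single strategy is best against every opponent action.

None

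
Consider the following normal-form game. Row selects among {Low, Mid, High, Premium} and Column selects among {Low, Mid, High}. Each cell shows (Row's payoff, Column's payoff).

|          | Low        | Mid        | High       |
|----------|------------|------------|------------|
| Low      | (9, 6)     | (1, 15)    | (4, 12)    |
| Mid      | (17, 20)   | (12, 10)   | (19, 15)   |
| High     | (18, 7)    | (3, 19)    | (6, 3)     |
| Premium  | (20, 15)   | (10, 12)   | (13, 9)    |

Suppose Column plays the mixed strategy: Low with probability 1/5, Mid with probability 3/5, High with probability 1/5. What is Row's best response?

Compute Row's expected payoff from each pure strategy against the given mix.
Low: (1/5)·9 + (3/5)·1 + (1/5)·4 = 16/5
Mid: (1/5)·17 + (3/5)·12 + (1/5)·19 = 72/5
High: (1/5)·18 + (3/5)·3 + (1/5)·6 = 33/5
Premium: (1/5)·20 + (3/5)·10 + (1/5)·13 = 63/5
Highest expected payoff is 72/5, from Mid.

Mid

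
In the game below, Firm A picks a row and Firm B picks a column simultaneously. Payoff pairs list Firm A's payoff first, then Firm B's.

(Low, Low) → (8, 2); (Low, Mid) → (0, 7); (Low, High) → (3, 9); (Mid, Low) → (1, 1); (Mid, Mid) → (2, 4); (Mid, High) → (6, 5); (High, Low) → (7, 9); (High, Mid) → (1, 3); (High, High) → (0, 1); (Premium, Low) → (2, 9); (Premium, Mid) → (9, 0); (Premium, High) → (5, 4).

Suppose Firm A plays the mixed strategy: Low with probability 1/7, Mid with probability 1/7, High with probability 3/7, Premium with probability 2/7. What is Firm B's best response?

Low

Compute Firm B's expected payoff from each pure strategy against the given mix.
Low: (1/7)·2 + (1/7)·1 + (3/7)·9 + (2/7)·9 = 48/7
Mid: (1/7)·7 + (1/7)·4 + (3/7)·3 + (2/7)·0 = 20/7
High: (1/7)·9 + (1/7)·5 + (3/7)·1 + (2/7)·4 = 25/7
Highest expected payoff is 48/7, from Low.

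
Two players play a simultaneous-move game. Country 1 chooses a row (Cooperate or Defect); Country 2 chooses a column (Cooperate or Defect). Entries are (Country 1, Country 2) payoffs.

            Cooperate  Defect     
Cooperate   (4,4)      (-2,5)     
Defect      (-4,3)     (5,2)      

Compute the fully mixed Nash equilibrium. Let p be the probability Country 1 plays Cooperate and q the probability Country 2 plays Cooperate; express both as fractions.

p = 1/2, q = 7/15

In a mixed NE each player is indifferent between their pure strategies, so the opponent's mix sets the indifference.
Country 2 indifferent between Cooperate and Defect: p·4 + (1−p)·3 = p·5 + (1−p)·2 ⟹ 3 + 1p = 2 + 3p ⟹ p = 1/2.
Country 1 indifferent between Cooperate and Defect: q·4 + (1−q)·(-2) = q·(-4) + (1−q)·5 ⟹ (-2) + 6q = 5 + (-9)q ⟹ q = 7/15.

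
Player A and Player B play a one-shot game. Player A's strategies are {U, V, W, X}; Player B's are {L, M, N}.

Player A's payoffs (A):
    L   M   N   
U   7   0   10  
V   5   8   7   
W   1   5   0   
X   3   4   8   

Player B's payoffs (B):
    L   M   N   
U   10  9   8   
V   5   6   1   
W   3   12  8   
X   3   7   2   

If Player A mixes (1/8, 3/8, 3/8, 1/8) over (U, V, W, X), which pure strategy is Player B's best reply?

Compute Player B's expected payoff from each pure strategy against the given mix.
L: (1/8)·10 + (3/8)·5 + (3/8)·3 + (1/8)·3 = 37/8
M: (1/8)·9 + (3/8)·6 + (3/8)·12 + (1/8)·7 = 35/4
N: (1/8)·8 + (3/8)·1 + (3/8)·8 + (1/8)·2 = 37/8
Highest expected payoff is 35/4, from M.

M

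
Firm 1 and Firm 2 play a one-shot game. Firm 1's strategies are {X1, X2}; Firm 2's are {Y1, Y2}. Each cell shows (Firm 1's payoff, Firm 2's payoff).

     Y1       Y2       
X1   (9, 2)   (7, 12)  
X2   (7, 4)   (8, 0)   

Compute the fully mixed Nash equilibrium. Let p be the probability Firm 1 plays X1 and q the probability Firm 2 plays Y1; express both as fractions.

In a mixed NE each player is indifferent between their pure strategies, so the opponent's mix sets the indifference.
Firm 2 indifferent between Y1 and Y2: p·2 + (1−p)·4 = p·12 + (1−p)·0 ⟹ 4 + (-2)p = 0 + 12p ⟹ p = 2/7.
Firm 1 indifferent between X1 and X2: q·9 + (1−q)·7 = q·7 + (1−q)·8 ⟹ 7 + 2q = 8 + (-1)q ⟹ q = 1/3.

p = 2/7, q = 1/3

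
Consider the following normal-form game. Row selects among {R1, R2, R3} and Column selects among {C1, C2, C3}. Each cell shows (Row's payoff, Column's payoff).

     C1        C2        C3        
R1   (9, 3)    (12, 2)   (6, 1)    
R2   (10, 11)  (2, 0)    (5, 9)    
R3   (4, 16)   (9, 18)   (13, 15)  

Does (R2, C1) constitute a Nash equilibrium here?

Yes

Holding Column at C1: Row gets 10 from R2, versus 9 from R1, 4 from R3. No profitable deviation for Row.
Holding Row at R2: Column gets 11 from C1, versus 0 from C2, 9 from C3. No profitable deviation for Column either.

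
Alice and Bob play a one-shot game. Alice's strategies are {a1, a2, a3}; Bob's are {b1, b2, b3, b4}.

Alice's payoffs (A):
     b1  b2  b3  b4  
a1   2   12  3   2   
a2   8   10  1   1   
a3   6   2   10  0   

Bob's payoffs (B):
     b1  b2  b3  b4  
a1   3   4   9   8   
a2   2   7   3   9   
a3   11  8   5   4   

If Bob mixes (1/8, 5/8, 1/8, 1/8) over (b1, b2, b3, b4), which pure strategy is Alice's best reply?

a1

Alice's best reply maximizes expected payoff against the mix.
a1: (1/8)·2 + (5/8)·12 + (1/8)·3 + (1/8)·2 = 67/8
a2: (1/8)·8 + (5/8)·10 + (1/8)·1 + (1/8)·1 = 15/2
a3: (1/8)·6 + (5/8)·2 + (1/8)·10 + (1/8)·0 = 13/4
Highest expected payoff is 67/8, from a1.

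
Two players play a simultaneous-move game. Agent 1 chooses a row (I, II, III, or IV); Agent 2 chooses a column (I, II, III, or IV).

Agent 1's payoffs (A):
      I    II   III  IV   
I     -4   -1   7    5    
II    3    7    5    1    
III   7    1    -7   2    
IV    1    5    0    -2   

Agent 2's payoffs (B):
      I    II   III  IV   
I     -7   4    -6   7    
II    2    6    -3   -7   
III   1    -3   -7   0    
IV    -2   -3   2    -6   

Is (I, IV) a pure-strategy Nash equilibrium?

Holding Agent 2 at IV: Agent 1 gets 5 from I, versus 1 from II, 2 from III, -2 from IV. No profitable deviation for Agent 1.
Holding Agent 1 at I: Agent 2 gets 7 from IV, versus -7 from I, 4 from II, -6 from III. No profitable deviation for Agent 2 either.

Yes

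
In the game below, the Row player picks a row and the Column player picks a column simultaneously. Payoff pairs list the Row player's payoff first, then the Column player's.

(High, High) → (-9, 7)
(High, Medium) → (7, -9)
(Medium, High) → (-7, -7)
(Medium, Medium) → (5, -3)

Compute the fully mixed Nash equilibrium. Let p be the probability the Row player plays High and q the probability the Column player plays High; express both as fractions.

In a mixed NE each player is indifferent between their pure strategies, so the opponent's mix sets the indifference.
The Column player indifferent between High and Medium: p·7 + (1−p)·(-7) = p·(-9) + (1−p)·(-3) ⟹ (-7) + 14p = (-3) + (-6)p ⟹ p = 1/5.
The Row player indifferent between High and Medium: q·(-9) + (1−q)·7 = q·(-7) + (1−q)·5 ⟹ 7 + (-16)q = 5 + (-12)q ⟹ q = 1/2.

p = 1/5, q = 1/2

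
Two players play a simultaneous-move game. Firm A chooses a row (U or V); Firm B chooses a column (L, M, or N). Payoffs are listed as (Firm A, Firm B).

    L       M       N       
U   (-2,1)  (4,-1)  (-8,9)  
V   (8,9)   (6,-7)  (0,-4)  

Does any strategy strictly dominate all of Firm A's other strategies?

V

Check whether one of Firm A's strategies beats all alternatives regardless of what the opponent does.
V strictly dominates: vs L: 8 > -2; vs M: 6 > 4; vs N: 0 > -8.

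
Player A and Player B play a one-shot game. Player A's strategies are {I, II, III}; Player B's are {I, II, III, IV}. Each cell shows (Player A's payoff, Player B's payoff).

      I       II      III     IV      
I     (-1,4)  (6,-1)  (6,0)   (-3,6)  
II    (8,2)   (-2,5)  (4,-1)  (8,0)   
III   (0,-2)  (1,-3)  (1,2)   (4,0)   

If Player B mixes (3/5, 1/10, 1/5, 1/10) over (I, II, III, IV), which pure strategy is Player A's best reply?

Player A's best reply maximizes expected payoff against the mix.
I: (3/5)·(-1) + (1/10)·6 + (1/5)·6 + (1/10)·(-3) = 9/10
II: (3/5)·8 + (1/10)·(-2) + (1/5)·4 + (1/10)·8 = 31/5
III: (3/5)·0 + (1/10)·1 + (1/5)·1 + (1/10)·4 = 7/10
Highest expected payoff is 31/5, from II.

II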